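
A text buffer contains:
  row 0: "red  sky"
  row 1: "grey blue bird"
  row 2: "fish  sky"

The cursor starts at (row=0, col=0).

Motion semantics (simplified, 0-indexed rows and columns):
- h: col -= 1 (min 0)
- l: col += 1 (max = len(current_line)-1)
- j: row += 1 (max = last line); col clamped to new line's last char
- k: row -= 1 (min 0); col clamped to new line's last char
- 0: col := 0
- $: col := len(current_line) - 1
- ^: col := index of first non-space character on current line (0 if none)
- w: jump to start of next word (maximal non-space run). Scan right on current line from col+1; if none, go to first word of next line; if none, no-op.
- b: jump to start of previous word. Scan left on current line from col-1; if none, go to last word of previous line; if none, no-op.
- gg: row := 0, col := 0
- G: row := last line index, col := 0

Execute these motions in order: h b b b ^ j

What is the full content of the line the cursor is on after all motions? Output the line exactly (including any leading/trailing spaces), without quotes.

After 1 (h): row=0 col=0 char='r'
After 2 (b): row=0 col=0 char='r'
After 3 (b): row=0 col=0 char='r'
After 4 (b): row=0 col=0 char='r'
After 5 (^): row=0 col=0 char='r'
After 6 (j): row=1 col=0 char='g'

Answer: grey blue bird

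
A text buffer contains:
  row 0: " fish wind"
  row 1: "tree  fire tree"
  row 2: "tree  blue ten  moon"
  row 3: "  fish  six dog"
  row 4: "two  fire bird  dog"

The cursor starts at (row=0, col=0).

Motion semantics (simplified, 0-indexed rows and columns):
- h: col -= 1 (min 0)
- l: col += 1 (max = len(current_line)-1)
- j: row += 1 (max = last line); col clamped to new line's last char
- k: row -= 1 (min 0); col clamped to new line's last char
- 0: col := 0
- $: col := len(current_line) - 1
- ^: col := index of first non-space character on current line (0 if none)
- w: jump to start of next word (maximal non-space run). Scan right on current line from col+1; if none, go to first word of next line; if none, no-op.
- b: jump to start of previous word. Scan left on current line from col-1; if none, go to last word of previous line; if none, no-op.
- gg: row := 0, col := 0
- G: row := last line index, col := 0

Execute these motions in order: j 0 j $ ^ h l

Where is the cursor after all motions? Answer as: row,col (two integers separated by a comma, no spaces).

After 1 (j): row=1 col=0 char='t'
After 2 (0): row=1 col=0 char='t'
After 3 (j): row=2 col=0 char='t'
After 4 ($): row=2 col=19 char='n'
After 5 (^): row=2 col=0 char='t'
After 6 (h): row=2 col=0 char='t'
After 7 (l): row=2 col=1 char='r'

Answer: 2,1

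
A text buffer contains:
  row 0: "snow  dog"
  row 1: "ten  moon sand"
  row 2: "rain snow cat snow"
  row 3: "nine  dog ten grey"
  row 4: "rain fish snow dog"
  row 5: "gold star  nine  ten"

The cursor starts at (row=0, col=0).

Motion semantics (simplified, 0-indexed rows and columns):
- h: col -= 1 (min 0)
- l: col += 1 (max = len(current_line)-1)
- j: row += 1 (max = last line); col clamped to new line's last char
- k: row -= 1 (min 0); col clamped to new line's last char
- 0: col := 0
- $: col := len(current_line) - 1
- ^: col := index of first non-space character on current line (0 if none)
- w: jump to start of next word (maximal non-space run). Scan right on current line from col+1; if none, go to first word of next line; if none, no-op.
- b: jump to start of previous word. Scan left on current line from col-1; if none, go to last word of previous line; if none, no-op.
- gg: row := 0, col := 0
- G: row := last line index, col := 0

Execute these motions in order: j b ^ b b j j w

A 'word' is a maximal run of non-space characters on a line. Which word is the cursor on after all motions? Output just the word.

After 1 (j): row=1 col=0 char='t'
After 2 (b): row=0 col=6 char='d'
After 3 (^): row=0 col=0 char='s'
After 4 (b): row=0 col=0 char='s'
After 5 (b): row=0 col=0 char='s'
After 6 (j): row=1 col=0 char='t'
After 7 (j): row=2 col=0 char='r'
After 8 (w): row=2 col=5 char='s'

Answer: snow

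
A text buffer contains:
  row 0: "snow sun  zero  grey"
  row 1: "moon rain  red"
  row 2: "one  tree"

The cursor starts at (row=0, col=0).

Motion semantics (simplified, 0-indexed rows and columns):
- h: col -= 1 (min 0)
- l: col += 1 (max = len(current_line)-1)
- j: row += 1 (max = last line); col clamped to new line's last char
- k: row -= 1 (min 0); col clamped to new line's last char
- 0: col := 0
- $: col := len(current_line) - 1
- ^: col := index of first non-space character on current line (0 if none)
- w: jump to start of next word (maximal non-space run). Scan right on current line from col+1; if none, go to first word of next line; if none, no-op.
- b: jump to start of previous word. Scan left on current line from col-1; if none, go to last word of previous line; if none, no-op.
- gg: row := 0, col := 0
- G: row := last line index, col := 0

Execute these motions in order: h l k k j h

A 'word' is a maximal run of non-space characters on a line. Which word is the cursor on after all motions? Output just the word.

After 1 (h): row=0 col=0 char='s'
After 2 (l): row=0 col=1 char='n'
After 3 (k): row=0 col=1 char='n'
After 4 (k): row=0 col=1 char='n'
After 5 (j): row=1 col=1 char='o'
After 6 (h): row=1 col=0 char='m'

Answer: moon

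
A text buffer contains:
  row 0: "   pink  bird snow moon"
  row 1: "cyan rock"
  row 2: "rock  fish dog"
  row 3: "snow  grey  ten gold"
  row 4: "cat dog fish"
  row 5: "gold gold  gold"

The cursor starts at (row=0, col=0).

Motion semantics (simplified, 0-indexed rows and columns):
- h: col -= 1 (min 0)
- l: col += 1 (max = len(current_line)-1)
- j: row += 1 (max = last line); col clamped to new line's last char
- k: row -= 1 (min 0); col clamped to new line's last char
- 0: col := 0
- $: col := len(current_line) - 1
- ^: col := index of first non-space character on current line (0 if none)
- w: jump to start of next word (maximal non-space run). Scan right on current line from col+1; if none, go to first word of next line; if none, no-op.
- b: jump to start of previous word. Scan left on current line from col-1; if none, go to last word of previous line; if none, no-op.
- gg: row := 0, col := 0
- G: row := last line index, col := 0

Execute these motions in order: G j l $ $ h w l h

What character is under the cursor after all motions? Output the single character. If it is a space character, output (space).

After 1 (G): row=5 col=0 char='g'
After 2 (j): row=5 col=0 char='g'
After 3 (l): row=5 col=1 char='o'
After 4 ($): row=5 col=14 char='d'
After 5 ($): row=5 col=14 char='d'
After 6 (h): row=5 col=13 char='l'
After 7 (w): row=5 col=13 char='l'
After 8 (l): row=5 col=14 char='d'
After 9 (h): row=5 col=13 char='l'

Answer: l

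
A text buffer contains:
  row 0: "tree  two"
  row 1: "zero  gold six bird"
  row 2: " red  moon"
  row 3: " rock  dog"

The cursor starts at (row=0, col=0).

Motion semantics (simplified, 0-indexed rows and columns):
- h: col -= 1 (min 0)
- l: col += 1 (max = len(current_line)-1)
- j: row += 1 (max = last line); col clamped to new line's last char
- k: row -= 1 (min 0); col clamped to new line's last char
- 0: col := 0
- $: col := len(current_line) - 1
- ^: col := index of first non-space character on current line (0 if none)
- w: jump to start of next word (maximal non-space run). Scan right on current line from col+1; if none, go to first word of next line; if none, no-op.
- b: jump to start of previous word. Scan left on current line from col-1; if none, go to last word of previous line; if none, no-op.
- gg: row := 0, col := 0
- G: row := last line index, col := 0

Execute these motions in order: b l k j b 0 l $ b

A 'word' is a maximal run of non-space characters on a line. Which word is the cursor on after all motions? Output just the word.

Answer: bird

Derivation:
After 1 (b): row=0 col=0 char='t'
After 2 (l): row=0 col=1 char='r'
After 3 (k): row=0 col=1 char='r'
After 4 (j): row=1 col=1 char='e'
After 5 (b): row=1 col=0 char='z'
After 6 (0): row=1 col=0 char='z'
After 7 (l): row=1 col=1 char='e'
After 8 ($): row=1 col=18 char='d'
After 9 (b): row=1 col=15 char='b'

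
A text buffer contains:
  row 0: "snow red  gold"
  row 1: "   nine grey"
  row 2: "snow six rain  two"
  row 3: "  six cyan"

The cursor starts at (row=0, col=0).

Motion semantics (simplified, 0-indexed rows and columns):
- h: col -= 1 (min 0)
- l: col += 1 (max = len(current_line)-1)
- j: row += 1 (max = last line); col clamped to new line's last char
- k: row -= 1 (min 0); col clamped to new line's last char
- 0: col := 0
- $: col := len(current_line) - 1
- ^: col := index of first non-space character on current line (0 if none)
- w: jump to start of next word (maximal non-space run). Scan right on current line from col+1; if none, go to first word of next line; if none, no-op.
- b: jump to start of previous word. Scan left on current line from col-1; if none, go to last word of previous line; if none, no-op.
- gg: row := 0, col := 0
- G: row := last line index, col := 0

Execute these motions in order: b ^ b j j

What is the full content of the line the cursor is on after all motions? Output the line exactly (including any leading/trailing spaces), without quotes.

Answer: snow six rain  two

Derivation:
After 1 (b): row=0 col=0 char='s'
After 2 (^): row=0 col=0 char='s'
After 3 (b): row=0 col=0 char='s'
After 4 (j): row=1 col=0 char='_'
After 5 (j): row=2 col=0 char='s'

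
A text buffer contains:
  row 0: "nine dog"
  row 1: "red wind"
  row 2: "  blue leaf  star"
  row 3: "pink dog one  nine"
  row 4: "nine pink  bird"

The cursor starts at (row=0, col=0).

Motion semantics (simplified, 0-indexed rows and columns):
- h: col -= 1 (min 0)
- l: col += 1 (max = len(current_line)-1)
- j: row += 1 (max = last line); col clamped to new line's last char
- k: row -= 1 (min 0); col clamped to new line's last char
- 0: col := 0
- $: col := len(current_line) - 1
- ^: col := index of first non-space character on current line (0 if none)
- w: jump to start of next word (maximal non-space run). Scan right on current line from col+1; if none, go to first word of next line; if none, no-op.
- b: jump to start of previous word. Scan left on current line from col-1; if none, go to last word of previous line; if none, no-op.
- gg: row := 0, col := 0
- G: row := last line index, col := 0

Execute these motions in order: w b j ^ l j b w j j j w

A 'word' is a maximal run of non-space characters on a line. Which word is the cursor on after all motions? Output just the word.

After 1 (w): row=0 col=5 char='d'
After 2 (b): row=0 col=0 char='n'
After 3 (j): row=1 col=0 char='r'
After 4 (^): row=1 col=0 char='r'
After 5 (l): row=1 col=1 char='e'
After 6 (j): row=2 col=1 char='_'
After 7 (b): row=1 col=4 char='w'
After 8 (w): row=2 col=2 char='b'
After 9 (j): row=3 col=2 char='n'
After 10 (j): row=4 col=2 char='n'
After 11 (j): row=4 col=2 char='n'
After 12 (w): row=4 col=5 char='p'

Answer: pink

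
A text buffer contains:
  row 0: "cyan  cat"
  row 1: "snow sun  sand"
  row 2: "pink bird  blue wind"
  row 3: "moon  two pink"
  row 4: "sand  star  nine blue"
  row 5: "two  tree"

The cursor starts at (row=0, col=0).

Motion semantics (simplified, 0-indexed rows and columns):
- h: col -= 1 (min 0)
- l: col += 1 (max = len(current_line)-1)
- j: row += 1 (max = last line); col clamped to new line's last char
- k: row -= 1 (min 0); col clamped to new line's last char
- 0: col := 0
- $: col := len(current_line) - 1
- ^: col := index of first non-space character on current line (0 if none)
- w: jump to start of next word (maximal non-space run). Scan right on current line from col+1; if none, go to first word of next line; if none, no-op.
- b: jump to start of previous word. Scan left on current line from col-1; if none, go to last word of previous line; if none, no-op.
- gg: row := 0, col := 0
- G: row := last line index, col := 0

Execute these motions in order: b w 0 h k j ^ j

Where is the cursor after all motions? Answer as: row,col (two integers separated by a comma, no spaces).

Answer: 2,0

Derivation:
After 1 (b): row=0 col=0 char='c'
After 2 (w): row=0 col=6 char='c'
After 3 (0): row=0 col=0 char='c'
After 4 (h): row=0 col=0 char='c'
After 5 (k): row=0 col=0 char='c'
After 6 (j): row=1 col=0 char='s'
After 7 (^): row=1 col=0 char='s'
After 8 (j): row=2 col=0 char='p'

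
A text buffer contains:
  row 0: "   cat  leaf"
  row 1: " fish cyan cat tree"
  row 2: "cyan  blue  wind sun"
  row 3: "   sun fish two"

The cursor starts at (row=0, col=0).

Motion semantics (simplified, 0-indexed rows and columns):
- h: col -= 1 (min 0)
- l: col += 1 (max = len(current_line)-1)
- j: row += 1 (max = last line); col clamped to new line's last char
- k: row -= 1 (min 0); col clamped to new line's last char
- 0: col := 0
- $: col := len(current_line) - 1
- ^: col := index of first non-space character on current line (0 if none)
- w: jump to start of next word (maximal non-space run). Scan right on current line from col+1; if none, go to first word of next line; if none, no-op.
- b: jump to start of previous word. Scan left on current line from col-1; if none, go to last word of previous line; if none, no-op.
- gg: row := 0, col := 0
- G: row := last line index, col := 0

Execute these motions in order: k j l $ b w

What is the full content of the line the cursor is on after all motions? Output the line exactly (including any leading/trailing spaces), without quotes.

Answer: cyan  blue  wind sun

Derivation:
After 1 (k): row=0 col=0 char='_'
After 2 (j): row=1 col=0 char='_'
After 3 (l): row=1 col=1 char='f'
After 4 ($): row=1 col=18 char='e'
After 5 (b): row=1 col=15 char='t'
After 6 (w): row=2 col=0 char='c'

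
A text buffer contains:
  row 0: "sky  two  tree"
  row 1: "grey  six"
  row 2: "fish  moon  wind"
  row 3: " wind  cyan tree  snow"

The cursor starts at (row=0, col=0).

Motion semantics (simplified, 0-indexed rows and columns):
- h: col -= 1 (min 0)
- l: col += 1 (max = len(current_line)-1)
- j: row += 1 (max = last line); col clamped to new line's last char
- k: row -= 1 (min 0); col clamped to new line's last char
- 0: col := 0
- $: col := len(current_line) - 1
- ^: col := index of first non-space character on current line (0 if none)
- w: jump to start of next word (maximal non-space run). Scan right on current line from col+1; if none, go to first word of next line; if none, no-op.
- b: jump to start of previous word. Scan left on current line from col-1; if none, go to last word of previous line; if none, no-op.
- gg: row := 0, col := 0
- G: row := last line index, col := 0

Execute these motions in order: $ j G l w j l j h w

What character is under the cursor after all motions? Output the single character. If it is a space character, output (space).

After 1 ($): row=0 col=13 char='e'
After 2 (j): row=1 col=8 char='x'
After 3 (G): row=3 col=0 char='_'
After 4 (l): row=3 col=1 char='w'
After 5 (w): row=3 col=7 char='c'
After 6 (j): row=3 col=7 char='c'
After 7 (l): row=3 col=8 char='y'
After 8 (j): row=3 col=8 char='y'
After 9 (h): row=3 col=7 char='c'
After 10 (w): row=3 col=12 char='t'

Answer: t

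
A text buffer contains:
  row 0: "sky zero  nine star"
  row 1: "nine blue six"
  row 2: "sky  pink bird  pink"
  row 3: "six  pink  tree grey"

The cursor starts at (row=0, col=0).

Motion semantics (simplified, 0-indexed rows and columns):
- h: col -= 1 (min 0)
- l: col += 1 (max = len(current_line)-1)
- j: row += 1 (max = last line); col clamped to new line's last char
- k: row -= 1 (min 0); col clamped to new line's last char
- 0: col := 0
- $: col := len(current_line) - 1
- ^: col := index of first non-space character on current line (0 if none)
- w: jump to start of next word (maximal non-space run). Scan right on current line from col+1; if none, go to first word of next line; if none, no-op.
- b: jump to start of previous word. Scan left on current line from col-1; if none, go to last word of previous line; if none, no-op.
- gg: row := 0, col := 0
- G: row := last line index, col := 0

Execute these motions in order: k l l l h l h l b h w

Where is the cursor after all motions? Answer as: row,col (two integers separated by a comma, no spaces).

Answer: 0,4

Derivation:
After 1 (k): row=0 col=0 char='s'
After 2 (l): row=0 col=1 char='k'
After 3 (l): row=0 col=2 char='y'
After 4 (l): row=0 col=3 char='_'
After 5 (h): row=0 col=2 char='y'
After 6 (l): row=0 col=3 char='_'
After 7 (h): row=0 col=2 char='y'
After 8 (l): row=0 col=3 char='_'
After 9 (b): row=0 col=0 char='s'
After 10 (h): row=0 col=0 char='s'
After 11 (w): row=0 col=4 char='z'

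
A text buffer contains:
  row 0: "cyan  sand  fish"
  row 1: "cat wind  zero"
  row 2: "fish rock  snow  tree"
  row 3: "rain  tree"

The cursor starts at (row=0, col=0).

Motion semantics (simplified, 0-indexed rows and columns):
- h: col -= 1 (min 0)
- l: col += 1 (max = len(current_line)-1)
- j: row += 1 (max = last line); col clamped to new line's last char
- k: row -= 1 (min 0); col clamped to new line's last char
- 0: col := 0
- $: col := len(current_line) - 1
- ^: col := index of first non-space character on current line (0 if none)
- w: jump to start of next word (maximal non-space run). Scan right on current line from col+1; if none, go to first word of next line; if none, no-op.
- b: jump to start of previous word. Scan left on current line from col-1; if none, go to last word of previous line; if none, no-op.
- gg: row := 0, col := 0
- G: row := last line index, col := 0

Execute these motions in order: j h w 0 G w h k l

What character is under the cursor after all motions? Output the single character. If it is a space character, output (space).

After 1 (j): row=1 col=0 char='c'
After 2 (h): row=1 col=0 char='c'
After 3 (w): row=1 col=4 char='w'
After 4 (0): row=1 col=0 char='c'
After 5 (G): row=3 col=0 char='r'
After 6 (w): row=3 col=6 char='t'
After 7 (h): row=3 col=5 char='_'
After 8 (k): row=2 col=5 char='r'
After 9 (l): row=2 col=6 char='o'

Answer: o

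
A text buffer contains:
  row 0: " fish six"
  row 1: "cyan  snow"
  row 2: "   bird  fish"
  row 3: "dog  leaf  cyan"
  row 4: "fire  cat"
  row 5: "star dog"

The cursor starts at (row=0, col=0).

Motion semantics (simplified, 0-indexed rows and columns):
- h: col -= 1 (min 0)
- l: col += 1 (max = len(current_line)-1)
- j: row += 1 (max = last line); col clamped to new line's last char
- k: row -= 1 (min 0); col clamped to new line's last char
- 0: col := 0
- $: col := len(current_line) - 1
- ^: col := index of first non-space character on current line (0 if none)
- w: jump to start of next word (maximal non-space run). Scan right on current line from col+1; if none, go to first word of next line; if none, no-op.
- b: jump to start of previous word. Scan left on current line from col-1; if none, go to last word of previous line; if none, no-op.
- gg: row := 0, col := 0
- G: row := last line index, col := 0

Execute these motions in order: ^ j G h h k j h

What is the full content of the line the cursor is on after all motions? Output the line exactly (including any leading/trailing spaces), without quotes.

After 1 (^): row=0 col=1 char='f'
After 2 (j): row=1 col=1 char='y'
After 3 (G): row=5 col=0 char='s'
After 4 (h): row=5 col=0 char='s'
After 5 (h): row=5 col=0 char='s'
After 6 (k): row=4 col=0 char='f'
After 7 (j): row=5 col=0 char='s'
After 8 (h): row=5 col=0 char='s'

Answer: star dog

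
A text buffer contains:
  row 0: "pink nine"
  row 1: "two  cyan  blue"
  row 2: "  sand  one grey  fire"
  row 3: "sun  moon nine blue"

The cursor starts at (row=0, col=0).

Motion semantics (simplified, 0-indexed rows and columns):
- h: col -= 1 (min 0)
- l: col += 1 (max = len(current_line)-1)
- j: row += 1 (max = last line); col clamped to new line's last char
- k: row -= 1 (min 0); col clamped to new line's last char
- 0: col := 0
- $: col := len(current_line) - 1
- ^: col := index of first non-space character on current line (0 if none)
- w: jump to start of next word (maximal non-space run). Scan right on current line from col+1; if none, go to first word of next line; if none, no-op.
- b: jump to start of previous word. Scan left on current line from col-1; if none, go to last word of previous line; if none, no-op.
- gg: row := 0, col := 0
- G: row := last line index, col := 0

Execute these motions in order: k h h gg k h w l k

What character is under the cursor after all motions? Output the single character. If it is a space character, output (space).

Answer: i

Derivation:
After 1 (k): row=0 col=0 char='p'
After 2 (h): row=0 col=0 char='p'
After 3 (h): row=0 col=0 char='p'
After 4 (gg): row=0 col=0 char='p'
After 5 (k): row=0 col=0 char='p'
After 6 (h): row=0 col=0 char='p'
After 7 (w): row=0 col=5 char='n'
After 8 (l): row=0 col=6 char='i'
After 9 (k): row=0 col=6 char='i'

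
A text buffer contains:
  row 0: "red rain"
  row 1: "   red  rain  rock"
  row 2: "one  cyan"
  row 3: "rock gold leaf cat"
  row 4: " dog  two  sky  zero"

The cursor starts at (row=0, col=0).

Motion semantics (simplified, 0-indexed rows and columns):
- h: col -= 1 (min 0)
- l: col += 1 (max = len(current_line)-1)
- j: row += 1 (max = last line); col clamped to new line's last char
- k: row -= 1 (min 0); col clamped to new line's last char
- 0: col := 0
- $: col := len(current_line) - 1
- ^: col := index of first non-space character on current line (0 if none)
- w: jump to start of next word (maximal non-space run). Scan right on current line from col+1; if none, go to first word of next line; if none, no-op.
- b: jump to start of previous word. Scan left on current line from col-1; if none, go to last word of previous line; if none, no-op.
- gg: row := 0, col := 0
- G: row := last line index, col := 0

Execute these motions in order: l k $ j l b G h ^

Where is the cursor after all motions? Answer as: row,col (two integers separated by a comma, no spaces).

Answer: 4,1

Derivation:
After 1 (l): row=0 col=1 char='e'
After 2 (k): row=0 col=1 char='e'
After 3 ($): row=0 col=7 char='n'
After 4 (j): row=1 col=7 char='_'
After 5 (l): row=1 col=8 char='r'
After 6 (b): row=1 col=3 char='r'
After 7 (G): row=4 col=0 char='_'
After 8 (h): row=4 col=0 char='_'
After 9 (^): row=4 col=1 char='d'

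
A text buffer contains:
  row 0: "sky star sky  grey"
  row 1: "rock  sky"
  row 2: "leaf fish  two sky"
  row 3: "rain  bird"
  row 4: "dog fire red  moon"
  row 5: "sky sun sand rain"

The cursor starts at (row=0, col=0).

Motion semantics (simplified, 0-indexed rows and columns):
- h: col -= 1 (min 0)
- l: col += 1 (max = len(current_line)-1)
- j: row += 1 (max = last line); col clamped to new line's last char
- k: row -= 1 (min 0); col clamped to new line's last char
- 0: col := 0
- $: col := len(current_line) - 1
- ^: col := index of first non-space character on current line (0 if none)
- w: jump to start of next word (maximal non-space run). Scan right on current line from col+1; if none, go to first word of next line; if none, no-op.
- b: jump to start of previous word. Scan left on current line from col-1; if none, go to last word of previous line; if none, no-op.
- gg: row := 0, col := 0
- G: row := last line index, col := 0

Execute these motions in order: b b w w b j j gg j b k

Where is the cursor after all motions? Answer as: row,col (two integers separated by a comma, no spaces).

After 1 (b): row=0 col=0 char='s'
After 2 (b): row=0 col=0 char='s'
After 3 (w): row=0 col=4 char='s'
After 4 (w): row=0 col=9 char='s'
After 5 (b): row=0 col=4 char='s'
After 6 (j): row=1 col=4 char='_'
After 7 (j): row=2 col=4 char='_'
After 8 (gg): row=0 col=0 char='s'
After 9 (j): row=1 col=0 char='r'
After 10 (b): row=0 col=14 char='g'
After 11 (k): row=0 col=14 char='g'

Answer: 0,14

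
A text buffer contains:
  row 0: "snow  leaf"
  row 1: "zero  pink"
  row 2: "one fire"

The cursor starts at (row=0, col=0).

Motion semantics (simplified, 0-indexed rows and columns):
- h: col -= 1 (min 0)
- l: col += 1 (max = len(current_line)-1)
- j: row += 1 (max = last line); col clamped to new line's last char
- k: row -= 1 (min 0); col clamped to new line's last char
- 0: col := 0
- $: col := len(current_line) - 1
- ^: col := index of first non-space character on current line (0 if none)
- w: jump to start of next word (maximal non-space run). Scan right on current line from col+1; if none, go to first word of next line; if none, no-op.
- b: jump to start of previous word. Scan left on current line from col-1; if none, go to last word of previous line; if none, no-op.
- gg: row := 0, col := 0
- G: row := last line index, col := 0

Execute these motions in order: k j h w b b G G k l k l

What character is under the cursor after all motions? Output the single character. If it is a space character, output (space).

After 1 (k): row=0 col=0 char='s'
After 2 (j): row=1 col=0 char='z'
After 3 (h): row=1 col=0 char='z'
After 4 (w): row=1 col=6 char='p'
After 5 (b): row=1 col=0 char='z'
After 6 (b): row=0 col=6 char='l'
After 7 (G): row=2 col=0 char='o'
After 8 (G): row=2 col=0 char='o'
After 9 (k): row=1 col=0 char='z'
After 10 (l): row=1 col=1 char='e'
After 11 (k): row=0 col=1 char='n'
After 12 (l): row=0 col=2 char='o'

Answer: o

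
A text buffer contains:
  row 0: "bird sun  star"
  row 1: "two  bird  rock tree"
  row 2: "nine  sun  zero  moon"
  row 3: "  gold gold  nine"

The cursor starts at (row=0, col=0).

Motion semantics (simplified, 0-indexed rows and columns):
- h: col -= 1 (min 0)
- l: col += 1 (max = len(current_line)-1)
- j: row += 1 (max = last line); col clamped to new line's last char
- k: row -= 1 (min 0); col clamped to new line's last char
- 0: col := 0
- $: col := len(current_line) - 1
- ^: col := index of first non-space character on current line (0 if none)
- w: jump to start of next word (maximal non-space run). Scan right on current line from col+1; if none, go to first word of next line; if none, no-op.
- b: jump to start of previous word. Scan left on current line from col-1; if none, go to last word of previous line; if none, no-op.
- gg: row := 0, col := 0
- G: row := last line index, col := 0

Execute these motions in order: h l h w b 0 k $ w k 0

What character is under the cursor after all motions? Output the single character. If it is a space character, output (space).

After 1 (h): row=0 col=0 char='b'
After 2 (l): row=0 col=1 char='i'
After 3 (h): row=0 col=0 char='b'
After 4 (w): row=0 col=5 char='s'
After 5 (b): row=0 col=0 char='b'
After 6 (0): row=0 col=0 char='b'
After 7 (k): row=0 col=0 char='b'
After 8 ($): row=0 col=13 char='r'
After 9 (w): row=1 col=0 char='t'
After 10 (k): row=0 col=0 char='b'
After 11 (0): row=0 col=0 char='b'

Answer: b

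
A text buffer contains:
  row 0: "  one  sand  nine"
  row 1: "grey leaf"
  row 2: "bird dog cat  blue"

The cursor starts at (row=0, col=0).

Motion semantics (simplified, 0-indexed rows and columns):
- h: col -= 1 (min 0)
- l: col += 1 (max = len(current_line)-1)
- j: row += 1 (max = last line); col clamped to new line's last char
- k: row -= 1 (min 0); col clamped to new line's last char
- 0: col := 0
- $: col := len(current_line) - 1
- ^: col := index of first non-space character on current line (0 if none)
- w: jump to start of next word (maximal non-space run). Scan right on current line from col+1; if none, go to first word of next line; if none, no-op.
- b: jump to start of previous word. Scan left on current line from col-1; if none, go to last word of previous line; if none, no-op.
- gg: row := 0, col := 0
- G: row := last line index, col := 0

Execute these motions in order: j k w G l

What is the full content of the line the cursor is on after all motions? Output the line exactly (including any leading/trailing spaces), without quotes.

Answer: bird dog cat  blue

Derivation:
After 1 (j): row=1 col=0 char='g'
After 2 (k): row=0 col=0 char='_'
After 3 (w): row=0 col=2 char='o'
After 4 (G): row=2 col=0 char='b'
After 5 (l): row=2 col=1 char='i'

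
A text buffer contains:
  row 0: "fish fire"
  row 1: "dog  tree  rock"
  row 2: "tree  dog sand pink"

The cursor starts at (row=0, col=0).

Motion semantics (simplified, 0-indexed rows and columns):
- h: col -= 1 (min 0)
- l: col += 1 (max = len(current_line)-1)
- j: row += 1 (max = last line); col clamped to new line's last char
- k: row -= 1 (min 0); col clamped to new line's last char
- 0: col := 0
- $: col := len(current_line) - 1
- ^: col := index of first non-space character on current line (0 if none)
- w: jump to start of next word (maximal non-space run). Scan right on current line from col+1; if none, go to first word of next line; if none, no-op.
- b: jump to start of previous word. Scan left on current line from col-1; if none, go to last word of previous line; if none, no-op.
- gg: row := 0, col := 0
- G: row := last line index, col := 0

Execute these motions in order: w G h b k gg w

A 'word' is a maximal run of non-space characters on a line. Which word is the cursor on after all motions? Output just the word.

After 1 (w): row=0 col=5 char='f'
After 2 (G): row=2 col=0 char='t'
After 3 (h): row=2 col=0 char='t'
After 4 (b): row=1 col=11 char='r'
After 5 (k): row=0 col=8 char='e'
After 6 (gg): row=0 col=0 char='f'
After 7 (w): row=0 col=5 char='f'

Answer: fire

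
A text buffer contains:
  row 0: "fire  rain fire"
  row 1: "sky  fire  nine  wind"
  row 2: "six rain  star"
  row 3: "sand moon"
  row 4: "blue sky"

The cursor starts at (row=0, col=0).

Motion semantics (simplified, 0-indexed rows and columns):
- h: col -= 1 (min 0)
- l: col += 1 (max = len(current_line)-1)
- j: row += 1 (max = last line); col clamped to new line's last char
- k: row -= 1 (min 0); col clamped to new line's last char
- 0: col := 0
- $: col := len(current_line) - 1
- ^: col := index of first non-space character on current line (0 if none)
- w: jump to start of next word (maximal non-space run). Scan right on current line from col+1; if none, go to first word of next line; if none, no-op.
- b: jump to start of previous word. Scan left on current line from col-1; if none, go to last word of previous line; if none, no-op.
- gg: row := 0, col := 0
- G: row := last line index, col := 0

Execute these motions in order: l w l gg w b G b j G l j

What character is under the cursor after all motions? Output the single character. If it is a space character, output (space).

Answer: l

Derivation:
After 1 (l): row=0 col=1 char='i'
After 2 (w): row=0 col=6 char='r'
After 3 (l): row=0 col=7 char='a'
After 4 (gg): row=0 col=0 char='f'
After 5 (w): row=0 col=6 char='r'
After 6 (b): row=0 col=0 char='f'
After 7 (G): row=4 col=0 char='b'
After 8 (b): row=3 col=5 char='m'
After 9 (j): row=4 col=5 char='s'
After 10 (G): row=4 col=0 char='b'
After 11 (l): row=4 col=1 char='l'
After 12 (j): row=4 col=1 char='l'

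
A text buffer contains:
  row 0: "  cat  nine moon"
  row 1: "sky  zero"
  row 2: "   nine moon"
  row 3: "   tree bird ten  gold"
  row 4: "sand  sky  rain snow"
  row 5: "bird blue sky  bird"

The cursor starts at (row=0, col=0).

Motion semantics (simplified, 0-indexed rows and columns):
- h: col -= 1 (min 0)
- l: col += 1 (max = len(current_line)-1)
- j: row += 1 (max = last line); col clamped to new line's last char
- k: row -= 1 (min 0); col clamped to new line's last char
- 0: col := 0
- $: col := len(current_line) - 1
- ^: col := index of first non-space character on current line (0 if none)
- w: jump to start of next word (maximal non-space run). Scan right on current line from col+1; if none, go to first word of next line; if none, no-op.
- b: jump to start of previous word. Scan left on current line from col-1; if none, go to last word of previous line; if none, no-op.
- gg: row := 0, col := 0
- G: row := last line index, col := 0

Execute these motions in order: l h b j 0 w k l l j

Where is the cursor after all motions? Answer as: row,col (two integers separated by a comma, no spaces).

After 1 (l): row=0 col=1 char='_'
After 2 (h): row=0 col=0 char='_'
After 3 (b): row=0 col=0 char='_'
After 4 (j): row=1 col=0 char='s'
After 5 (0): row=1 col=0 char='s'
After 6 (w): row=1 col=5 char='z'
After 7 (k): row=0 col=5 char='_'
After 8 (l): row=0 col=6 char='_'
After 9 (l): row=0 col=7 char='n'
After 10 (j): row=1 col=7 char='r'

Answer: 1,7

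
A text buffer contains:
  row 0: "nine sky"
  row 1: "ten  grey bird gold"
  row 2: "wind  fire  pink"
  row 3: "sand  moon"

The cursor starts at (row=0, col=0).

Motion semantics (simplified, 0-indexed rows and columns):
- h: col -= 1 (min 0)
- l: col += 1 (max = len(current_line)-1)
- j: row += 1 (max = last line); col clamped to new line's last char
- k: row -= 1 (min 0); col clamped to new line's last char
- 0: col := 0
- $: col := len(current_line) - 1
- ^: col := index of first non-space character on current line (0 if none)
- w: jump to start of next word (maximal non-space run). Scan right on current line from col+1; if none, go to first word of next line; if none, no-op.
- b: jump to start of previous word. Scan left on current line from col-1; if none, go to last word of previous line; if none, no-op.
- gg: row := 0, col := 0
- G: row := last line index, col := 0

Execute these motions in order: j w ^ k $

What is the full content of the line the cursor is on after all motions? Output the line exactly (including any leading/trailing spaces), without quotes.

After 1 (j): row=1 col=0 char='t'
After 2 (w): row=1 col=5 char='g'
After 3 (^): row=1 col=0 char='t'
After 4 (k): row=0 col=0 char='n'
After 5 ($): row=0 col=7 char='y'

Answer: nine sky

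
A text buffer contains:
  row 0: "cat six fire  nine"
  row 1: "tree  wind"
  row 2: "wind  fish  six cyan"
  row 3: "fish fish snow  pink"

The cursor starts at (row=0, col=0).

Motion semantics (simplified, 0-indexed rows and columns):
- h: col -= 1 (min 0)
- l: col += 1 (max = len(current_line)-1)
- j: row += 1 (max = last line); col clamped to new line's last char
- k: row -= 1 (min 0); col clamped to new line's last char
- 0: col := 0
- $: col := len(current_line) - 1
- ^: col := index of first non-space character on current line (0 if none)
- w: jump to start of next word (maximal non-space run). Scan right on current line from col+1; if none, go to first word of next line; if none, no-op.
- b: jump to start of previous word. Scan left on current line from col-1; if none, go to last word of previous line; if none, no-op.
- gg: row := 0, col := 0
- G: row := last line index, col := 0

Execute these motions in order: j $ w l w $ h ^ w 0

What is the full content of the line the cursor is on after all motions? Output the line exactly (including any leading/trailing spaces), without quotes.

After 1 (j): row=1 col=0 char='t'
After 2 ($): row=1 col=9 char='d'
After 3 (w): row=2 col=0 char='w'
After 4 (l): row=2 col=1 char='i'
After 5 (w): row=2 col=6 char='f'
After 6 ($): row=2 col=19 char='n'
After 7 (h): row=2 col=18 char='a'
After 8 (^): row=2 col=0 char='w'
After 9 (w): row=2 col=6 char='f'
After 10 (0): row=2 col=0 char='w'

Answer: wind  fish  six cyan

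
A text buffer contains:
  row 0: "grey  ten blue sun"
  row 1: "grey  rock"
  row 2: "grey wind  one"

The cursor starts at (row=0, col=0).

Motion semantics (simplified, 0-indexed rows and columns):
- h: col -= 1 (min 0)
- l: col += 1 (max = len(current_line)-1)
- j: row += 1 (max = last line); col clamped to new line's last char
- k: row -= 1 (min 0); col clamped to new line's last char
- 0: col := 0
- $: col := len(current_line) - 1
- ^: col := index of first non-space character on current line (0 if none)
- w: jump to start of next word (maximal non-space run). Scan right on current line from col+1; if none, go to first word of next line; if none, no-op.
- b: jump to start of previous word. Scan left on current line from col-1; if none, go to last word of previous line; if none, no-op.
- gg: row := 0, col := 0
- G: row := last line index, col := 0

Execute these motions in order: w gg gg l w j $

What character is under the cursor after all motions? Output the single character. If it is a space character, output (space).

After 1 (w): row=0 col=6 char='t'
After 2 (gg): row=0 col=0 char='g'
After 3 (gg): row=0 col=0 char='g'
After 4 (l): row=0 col=1 char='r'
After 5 (w): row=0 col=6 char='t'
After 6 (j): row=1 col=6 char='r'
After 7 ($): row=1 col=9 char='k'

Answer: k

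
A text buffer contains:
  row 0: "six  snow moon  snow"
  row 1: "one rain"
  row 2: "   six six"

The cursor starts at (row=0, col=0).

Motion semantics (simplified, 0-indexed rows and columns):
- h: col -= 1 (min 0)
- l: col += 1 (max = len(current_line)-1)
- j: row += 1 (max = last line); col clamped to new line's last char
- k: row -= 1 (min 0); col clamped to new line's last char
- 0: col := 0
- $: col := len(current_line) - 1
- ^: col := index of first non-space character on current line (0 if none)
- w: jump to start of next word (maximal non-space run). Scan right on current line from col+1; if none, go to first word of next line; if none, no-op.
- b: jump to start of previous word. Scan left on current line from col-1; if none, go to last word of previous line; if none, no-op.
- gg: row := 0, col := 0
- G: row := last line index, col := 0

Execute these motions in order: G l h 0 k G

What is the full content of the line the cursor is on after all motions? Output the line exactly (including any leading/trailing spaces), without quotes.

After 1 (G): row=2 col=0 char='_'
After 2 (l): row=2 col=1 char='_'
After 3 (h): row=2 col=0 char='_'
After 4 (0): row=2 col=0 char='_'
After 5 (k): row=1 col=0 char='o'
After 6 (G): row=2 col=0 char='_'

Answer:    six six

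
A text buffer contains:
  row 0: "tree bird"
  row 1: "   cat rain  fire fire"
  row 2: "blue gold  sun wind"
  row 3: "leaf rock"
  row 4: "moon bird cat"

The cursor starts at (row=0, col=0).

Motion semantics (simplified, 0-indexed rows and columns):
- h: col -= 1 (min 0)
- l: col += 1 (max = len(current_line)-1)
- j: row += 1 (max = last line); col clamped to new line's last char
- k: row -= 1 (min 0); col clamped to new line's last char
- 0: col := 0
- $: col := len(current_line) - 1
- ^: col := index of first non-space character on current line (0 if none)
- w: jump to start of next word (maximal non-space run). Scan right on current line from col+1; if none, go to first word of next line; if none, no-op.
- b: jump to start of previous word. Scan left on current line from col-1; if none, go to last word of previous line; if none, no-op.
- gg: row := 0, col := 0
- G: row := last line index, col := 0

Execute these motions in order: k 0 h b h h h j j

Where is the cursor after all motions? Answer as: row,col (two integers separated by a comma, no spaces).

After 1 (k): row=0 col=0 char='t'
After 2 (0): row=0 col=0 char='t'
After 3 (h): row=0 col=0 char='t'
After 4 (b): row=0 col=0 char='t'
After 5 (h): row=0 col=0 char='t'
After 6 (h): row=0 col=0 char='t'
After 7 (h): row=0 col=0 char='t'
After 8 (j): row=1 col=0 char='_'
After 9 (j): row=2 col=0 char='b'

Answer: 2,0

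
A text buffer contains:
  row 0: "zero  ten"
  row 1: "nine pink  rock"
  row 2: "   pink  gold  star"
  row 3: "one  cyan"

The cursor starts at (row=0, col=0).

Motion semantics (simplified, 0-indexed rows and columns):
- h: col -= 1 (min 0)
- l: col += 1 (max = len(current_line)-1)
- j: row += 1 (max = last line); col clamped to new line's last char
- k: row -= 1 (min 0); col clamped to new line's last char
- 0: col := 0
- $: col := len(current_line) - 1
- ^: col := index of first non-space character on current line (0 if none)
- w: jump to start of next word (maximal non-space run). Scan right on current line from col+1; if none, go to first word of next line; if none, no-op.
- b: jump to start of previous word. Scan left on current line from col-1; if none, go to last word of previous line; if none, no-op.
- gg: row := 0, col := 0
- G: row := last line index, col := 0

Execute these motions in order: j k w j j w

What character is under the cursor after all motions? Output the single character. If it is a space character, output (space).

After 1 (j): row=1 col=0 char='n'
After 2 (k): row=0 col=0 char='z'
After 3 (w): row=0 col=6 char='t'
After 4 (j): row=1 col=6 char='i'
After 5 (j): row=2 col=6 char='k'
After 6 (w): row=2 col=9 char='g'

Answer: g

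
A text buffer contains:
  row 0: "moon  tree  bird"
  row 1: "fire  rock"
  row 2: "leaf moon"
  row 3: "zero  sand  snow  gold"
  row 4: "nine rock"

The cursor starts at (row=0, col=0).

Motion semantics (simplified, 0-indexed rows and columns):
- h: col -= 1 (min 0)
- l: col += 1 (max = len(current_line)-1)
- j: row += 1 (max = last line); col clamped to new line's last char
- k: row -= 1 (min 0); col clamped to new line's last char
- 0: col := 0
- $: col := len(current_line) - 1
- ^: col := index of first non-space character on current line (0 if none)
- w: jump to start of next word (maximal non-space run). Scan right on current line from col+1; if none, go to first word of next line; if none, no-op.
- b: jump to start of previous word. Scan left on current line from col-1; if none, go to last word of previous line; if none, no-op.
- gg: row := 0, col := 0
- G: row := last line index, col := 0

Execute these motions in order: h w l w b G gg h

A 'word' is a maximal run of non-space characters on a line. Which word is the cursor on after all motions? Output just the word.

After 1 (h): row=0 col=0 char='m'
After 2 (w): row=0 col=6 char='t'
After 3 (l): row=0 col=7 char='r'
After 4 (w): row=0 col=12 char='b'
After 5 (b): row=0 col=6 char='t'
After 6 (G): row=4 col=0 char='n'
After 7 (gg): row=0 col=0 char='m'
After 8 (h): row=0 col=0 char='m'

Answer: moon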